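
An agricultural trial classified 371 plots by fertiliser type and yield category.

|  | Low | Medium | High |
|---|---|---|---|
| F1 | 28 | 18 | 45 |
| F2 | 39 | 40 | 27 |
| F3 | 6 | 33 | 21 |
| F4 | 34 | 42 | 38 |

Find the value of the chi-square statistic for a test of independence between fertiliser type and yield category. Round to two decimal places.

30.88

Row totals: 91, 106, 60, 114. Column totals: 107, 133, 131. Grand total N = 371.
Expected counts (row total × column total / N):
  F1, Low: 91×107/371 = 26.2453
  F1, Medium: 91×133/371 = 32.6226
  F1, High: 91×131/371 = 32.1321
  F2, Low: 106×107/371 = 30.5714
  F2, Medium: 106×133/371 = 38.0000
  F2, High: 106×131/371 = 37.4286
  F3, Low: 60×107/371 = 17.3046
  F3, Medium: 60×133/371 = 21.5094
  F3, High: 60×131/371 = 21.1860
  F4, Low: 114×107/371 = 32.8787
  F4, Medium: 114×133/371 = 40.8679
  F4, High: 114×131/371 = 40.2534
Contributions (O − E)²/E:
  (28 − 26.2453)²/26.2453 = 0.1173
  (18 − 32.6226)²/32.6226 = 6.5544
  (45 − 32.1321)²/32.1321 = 5.1532
  (39 − 30.5714)²/30.5714 = 2.3238
  (40 − 38.0000)²/38.0000 = 0.1053
  (27 − 37.4286)²/37.4286 = 2.9057
  (6 − 17.3046)²/17.3046 = 7.3850
  (33 − 21.5094)²/21.5094 = 6.1384
  (21 − 21.1860)²/21.1860 = 0.0016
  (34 − 32.8787)²/32.8787 = 0.0382
  (42 − 40.8679)²/40.8679 = 0.0314
  (38 − 40.2534)²/40.2534 = 0.1261
χ² = 0.1173 + 6.5544 + 5.1532 + 2.3238 + 0.1053 + 2.9057 + 7.3850 + 6.1384 + 0.0016 + 0.0382 + 0.0314 + 0.1261 = 30.88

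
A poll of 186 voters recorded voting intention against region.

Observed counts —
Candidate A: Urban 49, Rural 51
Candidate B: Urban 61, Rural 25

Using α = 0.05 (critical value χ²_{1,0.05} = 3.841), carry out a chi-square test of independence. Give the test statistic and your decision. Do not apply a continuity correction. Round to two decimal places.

Row totals: 100, 86. Column totals: 110, 76. Grand total N = 186.
Expected counts (row total × column total / N):
  Candidate A, Urban: 100×110/186 = 59.140
  Candidate A, Rural: 100×76/186 = 40.860
  Candidate B, Urban: 86×110/186 = 50.860
  Candidate B, Rural: 86×76/186 = 35.140
Contributions (O − E)²/E:
  (49 − 59.140)²/59.140 = 1.7386
  (51 − 40.860)²/40.860 = 2.5164
  (61 − 50.860)²/50.860 = 2.0216
  (25 − 35.140)²/35.140 = 2.9260
χ² = 1.7386 + 2.5164 + 2.0216 + 2.9260 = 9.20
df = (2−1)(2−1) = 1. Since 9.20 > 3.841, reject the null hypothesis of independence at α = 0.05.

9.20; reject H₀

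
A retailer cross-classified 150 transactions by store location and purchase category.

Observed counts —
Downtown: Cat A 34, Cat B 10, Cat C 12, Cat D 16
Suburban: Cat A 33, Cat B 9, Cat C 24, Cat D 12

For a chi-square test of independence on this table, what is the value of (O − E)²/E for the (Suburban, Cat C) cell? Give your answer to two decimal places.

1.49

Row total (Suburban) = 78; column total (Cat C) = 36; N = 150.
Expected count E = 78 × 36 / 150 = 18.720.
Contribution = (O − E)²/E = (24 − 18.720)² / 18.720 = 1.49.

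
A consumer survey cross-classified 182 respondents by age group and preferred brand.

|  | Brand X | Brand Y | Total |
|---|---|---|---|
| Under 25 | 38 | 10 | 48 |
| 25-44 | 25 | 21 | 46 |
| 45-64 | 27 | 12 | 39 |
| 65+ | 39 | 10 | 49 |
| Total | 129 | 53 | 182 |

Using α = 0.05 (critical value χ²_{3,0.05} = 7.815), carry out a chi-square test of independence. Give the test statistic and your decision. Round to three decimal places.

9.541; reject H₀

Grand total N = 182.
Expected counts (row total × column total / N):
  Under 25, Brand X: 48×129/182 = 34.0220
  Under 25, Brand Y: 48×53/182 = 13.9780
  25-44, Brand X: 46×129/182 = 32.6044
  25-44, Brand Y: 46×53/182 = 13.3956
  45-64, Brand X: 39×129/182 = 27.6429
  45-64, Brand Y: 39×53/182 = 11.3571
  65+, Brand X: 49×129/182 = 34.7308
  65+, Brand Y: 49×53/182 = 14.2692
Contributions (O − E)²/E:
  (38 − 34.0220)²/34.0220 = 0.4651
  (10 − 13.9780)²/13.9780 = 1.1321
  (25 − 32.6044)²/32.6044 = 1.7736
  (21 − 13.3956)²/13.3956 = 4.3169
  (27 − 27.6429)²/27.6429 = 0.0150
  (12 − 11.3571)²/11.3571 = 0.0364
  (39 − 34.7308)²/34.7308 = 0.5248
  (10 − 14.2692)²/14.2692 = 1.2773
χ² = 0.4651 + 1.1321 + 1.7736 + 4.3169 + 0.0150 + 0.0364 + 0.5248 + 1.2773 = 9.541
df = (4−1)(2−1) = 3. Since 9.541 > 7.815, reject the null hypothesis of independence at α = 0.05.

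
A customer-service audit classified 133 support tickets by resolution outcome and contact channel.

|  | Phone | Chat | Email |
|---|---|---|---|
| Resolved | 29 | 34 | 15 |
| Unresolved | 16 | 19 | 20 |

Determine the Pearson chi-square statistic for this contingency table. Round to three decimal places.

4.884

Row totals: 78, 55. Column totals: 45, 53, 35. Grand total N = 133.
Expected counts (row total × column total / N):
  Resolved, Phone: 78×45/133 = 26.3910
  Resolved, Chat: 78×53/133 = 31.0827
  Resolved, Email: 78×35/133 = 20.5263
  Unresolved, Phone: 55×45/133 = 18.6090
  Unresolved, Chat: 55×53/133 = 21.9173
  Unresolved, Email: 55×35/133 = 14.4737
Contributions (O − E)²/E:
  (29 − 26.3910)²/26.3910 = 0.2579
  (34 − 31.0827)²/31.0827 = 0.2738
  (15 − 20.5263)²/20.5263 = 1.4878
  (16 − 18.6090)²/18.6090 = 0.3658
  (19 − 21.9173)²/21.9173 = 0.3883
  (20 − 14.4737)²/14.4737 = 2.1100
χ² = 0.2579 + 0.2738 + 1.4878 + 0.3658 + 0.3883 + 2.1100 = 4.884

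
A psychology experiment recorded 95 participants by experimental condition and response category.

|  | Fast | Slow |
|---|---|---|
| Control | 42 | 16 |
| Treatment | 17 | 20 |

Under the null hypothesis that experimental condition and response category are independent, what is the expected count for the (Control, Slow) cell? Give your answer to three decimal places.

21.979

Row total (Control) = 58; column total (Slow) = 36; grand total N = 95.
Expected count = (row total × column total) / N = 58 × 36 / 95 = 21.979.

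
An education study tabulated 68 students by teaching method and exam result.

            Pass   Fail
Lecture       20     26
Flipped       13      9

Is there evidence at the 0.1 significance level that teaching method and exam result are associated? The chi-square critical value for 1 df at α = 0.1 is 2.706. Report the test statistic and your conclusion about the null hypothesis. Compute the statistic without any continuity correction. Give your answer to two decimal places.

Row totals: 46, 22. Column totals: 33, 35. Grand total N = 68.
Expected counts (row total × column total / N):
  Lecture, Pass: 46×33/68 = 22.324
  Lecture, Fail: 46×35/68 = 23.676
  Flipped, Pass: 22×33/68 = 10.676
  Flipped, Fail: 22×35/68 = 11.324
Contributions (O − E)²/E:
  (20 − 22.324)²/22.324 = 0.2419
  (26 − 23.676)²/23.676 = 0.2281
  (13 − 10.676)²/10.676 = 0.5059
  (9 − 11.324)²/11.324 = 0.4769
χ² = 0.2419 + 0.2281 + 0.5059 + 0.4769 = 1.45
df = (2−1)(2−1) = 1. Since 1.45 < 2.706, fail to reject the null hypothesis of independence at α = 0.1.

1.45; fail to reject H₀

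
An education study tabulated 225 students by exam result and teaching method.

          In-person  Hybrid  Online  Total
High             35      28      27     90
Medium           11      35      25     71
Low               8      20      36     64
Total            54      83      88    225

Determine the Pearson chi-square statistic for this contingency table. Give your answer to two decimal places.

Grand total N = 225.
Expected counts (row total × column total / N):
  High, In-person: 90×54/225 = 21.600
  High, Hybrid: 90×83/225 = 33.200
  High, Online: 90×88/225 = 35.200
  Medium, In-person: 71×54/225 = 17.040
  Medium, Hybrid: 71×83/225 = 26.191
  Medium, Online: 71×88/225 = 27.769
  Low, In-person: 64×54/225 = 15.360
  Low, Hybrid: 64×83/225 = 23.609
  Low, Online: 64×88/225 = 25.031
Contributions (O − E)²/E:
  (35 − 21.600)²/21.600 = 8.3130
  (28 − 33.200)²/33.200 = 0.8145
  (27 − 35.200)²/35.200 = 1.9102
  (11 − 17.040)²/17.040 = 2.1409
  (35 − 26.191)²/26.191 = 2.9628
  (25 − 27.769)²/27.769 = 0.2761
  (8 − 15.360)²/15.360 = 3.5267
  (20 − 23.609)²/23.609 = 0.5517
  (36 − 25.031)²/25.031 = 4.8068
χ² = 8.3130 + 0.8145 + 1.9102 + 2.1409 + 2.9628 + 0.2761 + 3.5267 + 0.5517 + 4.8068 = 25.30

25.30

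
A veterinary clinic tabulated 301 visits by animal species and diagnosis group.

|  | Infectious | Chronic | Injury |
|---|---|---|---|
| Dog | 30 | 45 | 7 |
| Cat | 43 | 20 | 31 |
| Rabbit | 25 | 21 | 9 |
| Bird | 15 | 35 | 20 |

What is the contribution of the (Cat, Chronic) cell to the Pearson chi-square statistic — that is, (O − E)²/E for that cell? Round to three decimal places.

Row total (Cat) = 94; column total (Chronic) = 121; N = 301.
Expected count E = 94 × 121 / 301 = 37.7874.
Contribution = (O − E)²/E = (20 − 37.7874)² / 37.7874 = 8.373.

8.373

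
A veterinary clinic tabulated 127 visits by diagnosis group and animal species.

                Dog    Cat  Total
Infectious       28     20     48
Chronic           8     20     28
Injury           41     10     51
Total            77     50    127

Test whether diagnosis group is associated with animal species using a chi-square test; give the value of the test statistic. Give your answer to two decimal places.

20.51

Grand total N = 127.
Expected counts (row total × column total / N):
  Infectious, Dog: 48×77/127 = 29.102
  Infectious, Cat: 48×50/127 = 18.898
  Chronic, Dog: 28×77/127 = 16.976
  Chronic, Cat: 28×50/127 = 11.024
  Injury, Dog: 51×77/127 = 30.921
  Injury, Cat: 51×50/127 = 20.079
Contributions (O − E)²/E:
  (28 − 29.102)²/29.102 = 0.0417
  (20 − 18.898)²/18.898 = 0.0643
  (8 − 16.976)²/16.976 = 4.7460
  (20 − 11.024)²/11.024 = 7.3085
  (41 − 30.921)²/30.921 = 3.2853
  (10 − 20.079)²/20.079 = 5.0593
χ² = 0.0417 + 0.0643 + 4.7460 + 7.3085 + 3.2853 + 5.0593 = 20.51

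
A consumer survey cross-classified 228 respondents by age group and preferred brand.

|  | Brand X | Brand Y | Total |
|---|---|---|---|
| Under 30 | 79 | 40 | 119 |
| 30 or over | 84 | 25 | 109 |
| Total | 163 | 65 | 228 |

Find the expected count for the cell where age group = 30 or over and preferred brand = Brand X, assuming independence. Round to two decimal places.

77.93

Row total (30 or over) = 109; column total (Brand X) = 163; grand total N = 228.
Expected count = (row total × column total) / N = 109 × 163 / 228 = 77.93.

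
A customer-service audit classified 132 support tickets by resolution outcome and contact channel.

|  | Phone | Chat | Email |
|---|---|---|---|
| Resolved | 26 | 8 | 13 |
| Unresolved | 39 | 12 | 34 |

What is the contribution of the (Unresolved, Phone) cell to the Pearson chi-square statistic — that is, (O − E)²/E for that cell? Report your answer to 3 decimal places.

Row total (Unresolved) = 85; column total (Phone) = 65; N = 132.
Expected count E = 85 × 65 / 132 = 41.8561.
Contribution = (O − E)²/E = (39 − 41.8561)² / 41.8561 = 0.195.

0.195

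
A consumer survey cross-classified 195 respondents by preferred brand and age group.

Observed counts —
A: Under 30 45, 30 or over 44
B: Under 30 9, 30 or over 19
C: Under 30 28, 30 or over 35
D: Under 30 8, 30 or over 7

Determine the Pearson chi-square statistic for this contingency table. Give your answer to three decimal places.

Row totals: 89, 28, 63, 15. Column totals: 90, 105. Grand total N = 195.
Expected counts (row total × column total / N):
  A, Under 30: 89×90/195 = 41.0769
  A, 30 or over: 89×105/195 = 47.9231
  B, Under 30: 28×90/195 = 12.9231
  B, 30 or over: 28×105/195 = 15.0769
  C, Under 30: 63×90/195 = 29.0769
  C, 30 or over: 63×105/195 = 33.9231
  D, Under 30: 15×90/195 = 6.9231
  D, 30 or over: 15×105/195 = 8.0769
Contributions (O − E)²/E:
  (45 − 41.0769)²/41.0769 = 0.3747
  (44 − 47.9231)²/47.9231 = 0.3212
  (9 − 12.9231)²/12.9231 = 1.1909
  (19 − 15.0769)²/15.0769 = 1.0208
  (28 − 29.0769)²/29.0769 = 0.0399
  (35 − 33.9231)²/33.9231 = 0.0342
  (8 − 6.9231)²/6.9231 = 0.1675
  (7 − 8.0769)²/8.0769 = 0.1436
χ² = 0.3747 + 0.3212 + 1.1909 + 1.0208 + 0.0399 + 0.0342 + 0.1675 + 0.1436 = 3.293

3.293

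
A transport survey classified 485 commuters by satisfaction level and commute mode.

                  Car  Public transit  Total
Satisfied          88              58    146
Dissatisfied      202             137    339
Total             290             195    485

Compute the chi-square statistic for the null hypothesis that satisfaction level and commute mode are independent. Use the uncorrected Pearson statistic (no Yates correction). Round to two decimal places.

Grand total N = 485.
Expected counts (row total × column total / N):
  Satisfied, Car: 146×290/485 = 87.299
  Satisfied, Public transit: 146×195/485 = 58.701
  Dissatisfied, Car: 339×290/485 = 202.701
  Dissatisfied, Public transit: 339×195/485 = 136.299
Contributions (O − E)²/E:
  (88 − 87.299)²/87.299 = 0.0056
  (58 − 58.701)²/58.701 = 0.0084
  (202 − 202.701)²/202.701 = 0.0024
  (137 − 136.299)²/136.299 = 0.0036
χ² = 0.0056 + 0.0084 + 0.0024 + 0.0036 = 0.02

0.02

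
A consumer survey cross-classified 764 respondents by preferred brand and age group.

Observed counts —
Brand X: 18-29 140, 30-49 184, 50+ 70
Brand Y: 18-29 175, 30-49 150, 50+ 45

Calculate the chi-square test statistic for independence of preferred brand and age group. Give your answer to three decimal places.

12.043

Row totals: 394, 370. Column totals: 315, 334, 115. Grand total N = 764.
Expected counts (row total × column total / N):
  Brand X, 18-29: 394×315/764 = 162.4476
  Brand X, 30-49: 394×334/764 = 172.2461
  Brand X, 50+: 394×115/764 = 59.3063
  Brand Y, 18-29: 370×315/764 = 152.5524
  Brand Y, 30-49: 370×334/764 = 161.7539
  Brand Y, 50+: 370×115/764 = 55.6937
Contributions (O − E)²/E:
  (140 − 162.4476)²/162.4476 = 3.1019
  (184 − 172.2461)²/172.2461 = 0.8021
  (70 − 59.3063)²/59.3063 = 1.9282
  (175 − 152.5524)²/152.5524 = 3.3031
  (150 − 161.7539)²/161.7539 = 0.8541
  (45 − 55.6937)²/55.6937 = 2.0533
χ² = 3.1019 + 0.8021 + 1.9282 + 3.3031 + 0.8541 + 2.0533 = 12.043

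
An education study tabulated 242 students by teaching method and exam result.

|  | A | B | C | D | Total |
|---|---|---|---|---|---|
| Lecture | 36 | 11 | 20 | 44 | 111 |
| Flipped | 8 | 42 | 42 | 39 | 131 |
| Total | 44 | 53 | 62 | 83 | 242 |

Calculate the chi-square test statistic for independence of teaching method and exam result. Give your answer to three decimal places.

Grand total N = 242.
Expected counts (row total × column total / N):
  Lecture, A: 111×44/242 = 20.1818
  Lecture, B: 111×53/242 = 24.3099
  Lecture, C: 111×62/242 = 28.4380
  Lecture, D: 111×83/242 = 38.0702
  Flipped, A: 131×44/242 = 23.8182
  Flipped, B: 131×53/242 = 28.6901
  Flipped, C: 131×62/242 = 33.5620
  Flipped, D: 131×83/242 = 44.9298
Contributions (O − E)²/E:
  (36 − 20.1818)²/20.1818 = 12.3981
  (11 − 24.3099)²/24.3099 = 7.2873
  (20 − 28.4380)²/28.4380 = 2.5037
  (44 − 38.0702)²/38.0702 = 0.9236
  (8 − 23.8182)²/23.8182 = 10.5052
  (42 − 28.6901)²/28.6901 = 6.1747
  (42 − 33.5620)²/33.5620 = 2.1214
  (39 − 44.9298)²/44.9298 = 0.7826
χ² = 12.3981 + 7.2873 + 2.5037 + 0.9236 + 10.5052 + 6.1747 + 2.1214 + 0.7826 = 42.697

42.697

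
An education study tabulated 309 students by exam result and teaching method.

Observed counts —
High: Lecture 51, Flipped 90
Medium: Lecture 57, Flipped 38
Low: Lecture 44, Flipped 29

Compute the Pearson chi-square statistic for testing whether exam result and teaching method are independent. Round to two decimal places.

Row totals: 141, 95, 73. Column totals: 152, 157. Grand total N = 309.
Expected counts (row total × column total / N):
  High, Lecture: 141×152/309 = 69.359
  High, Flipped: 141×157/309 = 71.641
  Medium, Lecture: 95×152/309 = 46.731
  Medium, Flipped: 95×157/309 = 48.269
  Low, Lecture: 73×152/309 = 35.909
  Low, Flipped: 73×157/309 = 37.091
Contributions (O − E)²/E:
  (51 − 69.359)²/69.359 = 4.8595
  (90 − 71.641)²/71.641 = 4.7047
  (57 − 46.731)²/46.731 = 2.2566
  (38 − 48.269)²/48.269 = 2.1847
  (44 − 35.909)²/35.909 = 1.8231
  (29 − 37.091)²/37.091 = 1.7650
χ² = 4.8595 + 4.7047 + 2.2566 + 2.1847 + 1.8231 + 1.7650 = 17.59

17.59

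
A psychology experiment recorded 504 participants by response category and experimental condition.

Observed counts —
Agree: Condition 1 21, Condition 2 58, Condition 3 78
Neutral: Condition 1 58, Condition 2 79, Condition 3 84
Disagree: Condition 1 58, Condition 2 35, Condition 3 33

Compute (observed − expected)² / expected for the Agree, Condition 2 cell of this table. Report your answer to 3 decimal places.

0.365

Row total (Agree) = 157; column total (Condition 2) = 172; N = 504.
Expected count E = 157 × 172 / 504 = 53.5794.
Contribution = (O − E)²/E = (58 − 53.5794)² / 53.5794 = 0.365.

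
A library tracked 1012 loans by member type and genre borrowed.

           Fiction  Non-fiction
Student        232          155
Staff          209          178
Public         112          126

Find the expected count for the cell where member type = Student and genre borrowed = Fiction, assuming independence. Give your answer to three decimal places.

211.473

Row total (Student) = 387; column total (Fiction) = 553; grand total N = 1012.
Expected count = (row total × column total) / N = 387 × 553 / 1012 = 211.473.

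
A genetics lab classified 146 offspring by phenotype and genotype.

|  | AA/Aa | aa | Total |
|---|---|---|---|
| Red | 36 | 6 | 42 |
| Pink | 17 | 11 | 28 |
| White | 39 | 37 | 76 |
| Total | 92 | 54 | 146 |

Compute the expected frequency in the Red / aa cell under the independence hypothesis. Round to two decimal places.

15.53

Row total (Red) = 42; column total (aa) = 54; grand total N = 146.
Expected count = (row total × column total) / N = 42 × 54 / 146 = 15.53.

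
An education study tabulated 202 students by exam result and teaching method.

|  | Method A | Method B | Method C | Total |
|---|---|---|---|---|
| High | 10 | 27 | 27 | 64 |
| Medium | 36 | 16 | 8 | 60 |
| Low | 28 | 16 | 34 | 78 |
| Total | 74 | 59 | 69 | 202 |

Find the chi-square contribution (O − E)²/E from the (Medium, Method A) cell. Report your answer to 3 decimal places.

8.942

Row total (Medium) = 60; column total (Method A) = 74; N = 202.
Expected count E = 60 × 74 / 202 = 21.98020.
Contribution = (O − E)²/E = (36 − 21.98020)² / 21.98020 = 8.942.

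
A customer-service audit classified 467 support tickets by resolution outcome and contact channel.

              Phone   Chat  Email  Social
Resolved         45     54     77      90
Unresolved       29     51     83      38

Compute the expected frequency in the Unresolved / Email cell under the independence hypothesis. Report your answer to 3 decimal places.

68.865

Row total (Unresolved) = 201; column total (Email) = 160; grand total N = 467.
Expected count = (row total × column total) / N = 201 × 160 / 467 = 68.865.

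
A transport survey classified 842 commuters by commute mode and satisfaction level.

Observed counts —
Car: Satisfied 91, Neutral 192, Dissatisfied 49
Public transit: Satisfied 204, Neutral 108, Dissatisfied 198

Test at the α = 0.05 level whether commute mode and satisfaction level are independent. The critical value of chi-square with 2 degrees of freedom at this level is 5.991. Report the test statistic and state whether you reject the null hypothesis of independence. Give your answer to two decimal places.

124.63; reject H₀

Row totals: 332, 510. Column totals: 295, 300, 247. Grand total N = 842.
Expected counts (row total × column total / N):
  Car, Satisfied: 332×295/842 = 116.318
  Car, Neutral: 332×300/842 = 118.290
  Car, Dissatisfied: 332×247/842 = 97.392
  Public transit, Satisfied: 510×295/842 = 178.682
  Public transit, Neutral: 510×300/842 = 181.710
  Public transit, Dissatisfied: 510×247/842 = 149.608
Contributions (O − E)²/E:
  (91 − 116.318)²/116.318 = 5.5108
  (192 − 118.290)²/118.290 = 45.9309
  (49 − 97.392)²/97.392 = 24.0449
  (204 − 178.682)²/178.682 = 3.5874
  (108 − 181.710)²/181.710 = 29.9002
  (198 − 149.608)²/149.608 = 15.6528
χ² = 5.5108 + 45.9309 + 24.0449 + 3.5874 + 29.9002 + 15.6528 = 124.63
df = (2−1)(3−1) = 2. Since 124.63 > 5.991, reject the null hypothesis of independence at α = 0.05.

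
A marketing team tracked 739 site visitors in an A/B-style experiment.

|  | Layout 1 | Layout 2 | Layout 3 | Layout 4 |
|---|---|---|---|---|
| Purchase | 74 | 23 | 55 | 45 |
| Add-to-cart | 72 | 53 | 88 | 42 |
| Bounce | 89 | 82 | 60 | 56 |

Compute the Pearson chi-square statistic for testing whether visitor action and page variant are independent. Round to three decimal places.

30.251

Row totals: 197, 255, 287. Column totals: 235, 158, 203, 143. Grand total N = 739.
Expected counts (row total × column total / N):
  Purchase, Layout 1: 197×235/739 = 62.6455
  Purchase, Layout 2: 197×158/739 = 42.1191
  Purchase, Layout 3: 197×203/739 = 54.1150
  Purchase, Layout 4: 197×143/739 = 38.1204
  Add-to-cart, Layout 1: 255×235/739 = 81.0893
  Add-to-cart, Layout 2: 255×158/739 = 54.5196
  Add-to-cart, Layout 3: 255×203/739 = 70.0474
  Add-to-cart, Layout 4: 255×143/739 = 49.3437
  Bounce, Layout 1: 287×235/739 = 91.2652
  Bounce, Layout 2: 287×158/739 = 61.3613
  Bounce, Layout 3: 287×203/739 = 78.8376
  Bounce, Layout 4: 287×143/739 = 55.5359
Contributions (O − E)²/E:
  (74 − 62.6455)²/62.6455 = 2.0580
  (23 − 42.1191)²/42.1191 = 8.6787
  (55 − 54.1150)²/54.1150 = 0.0145
  (45 − 38.1204)²/38.1204 = 1.2416
  (72 − 81.0893)²/81.0893 = 1.0188
  (53 − 54.5196)²/54.5196 = 0.0424
  (88 − 70.0474)²/70.0474 = 4.6011
  (42 − 49.3437)²/49.3437 = 1.0929
  (89 − 91.2652)²/91.2652 = 0.0562
  (82 − 61.3613)²/61.3613 = 6.9418
  (60 − 78.8376)²/78.8376 = 4.5011
  (56 − 55.5359)²/55.5359 = 0.0039
χ² = 2.0580 + 8.6787 + 0.0145 + 1.2416 + 1.0188 + 0.0424 + 4.6011 + 1.0929 + 0.0562 + 6.9418 + 4.5011 + 0.0039 = 30.251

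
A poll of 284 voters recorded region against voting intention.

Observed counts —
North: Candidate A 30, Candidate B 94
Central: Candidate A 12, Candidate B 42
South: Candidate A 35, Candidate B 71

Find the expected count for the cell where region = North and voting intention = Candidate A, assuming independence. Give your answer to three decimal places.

33.620

Row total (North) = 124; column total (Candidate A) = 77; grand total N = 284.
Expected count = (row total × column total) / N = 124 × 77 / 284 = 33.620.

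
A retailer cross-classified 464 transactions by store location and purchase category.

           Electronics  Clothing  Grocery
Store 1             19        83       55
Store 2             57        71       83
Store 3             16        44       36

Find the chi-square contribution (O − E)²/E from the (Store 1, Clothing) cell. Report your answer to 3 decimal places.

Row total (Store 1) = 157; column total (Clothing) = 198; N = 464.
Expected count E = 157 × 198 / 464 = 66.9957.
Contribution = (O − E)²/E = (83 − 66.9957)² / 66.9957 = 3.823.

3.823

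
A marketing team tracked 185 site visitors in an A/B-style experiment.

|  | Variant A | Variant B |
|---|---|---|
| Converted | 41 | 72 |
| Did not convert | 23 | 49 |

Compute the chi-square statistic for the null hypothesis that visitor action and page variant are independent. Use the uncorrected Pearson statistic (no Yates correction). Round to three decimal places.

0.366

Row totals: 113, 72. Column totals: 64, 121. Grand total N = 185.
Expected counts (row total × column total / N):
  Converted, Variant A: 113×64/185 = 39.0919
  Converted, Variant B: 113×121/185 = 73.9081
  Did not convert, Variant A: 72×64/185 = 24.9081
  Did not convert, Variant B: 72×121/185 = 47.0919
Contributions (O − E)²/E:
  (41 − 39.0919)²/39.0919 = 0.0931
  (72 − 73.9081)²/73.9081 = 0.0493
  (23 − 24.9081)²/24.9081 = 0.1462
  (49 − 47.0919)²/47.0919 = 0.0773
χ² = 0.0931 + 0.0493 + 0.1462 + 0.0773 = 0.366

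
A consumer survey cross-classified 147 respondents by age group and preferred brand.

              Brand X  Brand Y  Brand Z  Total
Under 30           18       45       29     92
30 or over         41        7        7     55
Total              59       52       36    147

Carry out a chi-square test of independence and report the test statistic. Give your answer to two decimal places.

Grand total N = 147.
Expected counts (row total × column total / N):
  Under 30, Brand X: 92×59/147 = 36.925
  Under 30, Brand Y: 92×52/147 = 32.544
  Under 30, Brand Z: 92×36/147 = 22.531
  30 or over, Brand X: 55×59/147 = 22.075
  30 or over, Brand Y: 55×52/147 = 19.456
  30 or over, Brand Z: 55×36/147 = 13.469
Contributions (O − E)²/E:
  (18 − 36.925)²/36.925 = 9.6995
  (45 − 32.544)²/32.544 = 4.7675
  (29 − 22.531)²/22.531 = 1.8574
  (41 − 22.075)²/22.075 = 16.2245
  (7 − 19.456)²/19.456 = 7.9745
  (7 − 13.469)²/13.469 = 3.1070
χ² = 9.6995 + 4.7675 + 1.8574 + 16.2245 + 7.9745 + 3.1070 = 43.63

43.63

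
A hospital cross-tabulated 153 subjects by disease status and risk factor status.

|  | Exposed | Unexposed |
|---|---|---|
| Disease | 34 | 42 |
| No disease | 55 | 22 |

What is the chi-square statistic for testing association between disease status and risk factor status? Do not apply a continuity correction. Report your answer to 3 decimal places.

Row totals: 76, 77. Column totals: 89, 64. Grand total N = 153.
Expected counts (row total × column total / N):
  Disease, Exposed: 76×89/153 = 44.2092
  Disease, Unexposed: 76×64/153 = 31.7908
  No disease, Exposed: 77×89/153 = 44.7908
  No disease, Unexposed: 77×64/153 = 32.2092
Contributions (O − E)²/E:
  (34 − 44.2092)²/44.2092 = 2.3576
  (42 − 31.7908)²/31.7908 = 3.2786
  (55 − 44.7908)²/44.7908 = 2.3270
  (22 − 32.2092)²/32.2092 = 3.2360
χ² = 2.3576 + 3.2786 + 2.3270 + 3.2360 = 11.199

11.199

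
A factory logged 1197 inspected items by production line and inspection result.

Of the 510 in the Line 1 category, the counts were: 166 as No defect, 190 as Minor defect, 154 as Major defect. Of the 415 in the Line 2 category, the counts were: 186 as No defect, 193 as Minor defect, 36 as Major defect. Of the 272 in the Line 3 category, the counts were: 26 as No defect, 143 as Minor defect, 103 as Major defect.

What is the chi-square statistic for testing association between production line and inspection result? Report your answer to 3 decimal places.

Row totals: 510, 415, 272. Column totals: 378, 526, 293. Grand total N = 1197.
Expected counts (row total × column total / N):
  Line 1, No defect: 510×378/1197 = 161.0526
  Line 1, Minor defect: 510×526/1197 = 224.1103
  Line 1, Major defect: 510×293/1197 = 124.8371
  Line 2, No defect: 415×378/1197 = 131.0526
  Line 2, Minor defect: 415×526/1197 = 182.3642
  Line 2, Major defect: 415×293/1197 = 101.5831
  Line 3, No defect: 272×378/1197 = 85.8947
  Line 3, Minor defect: 272×526/1197 = 119.5255
  Line 3, Major defect: 272×293/1197 = 66.5798
Contributions (O − E)²/E:
  (166 − 161.0526)²/161.0526 = 0.1520
  (190 − 224.1103)²/224.1103 = 5.1917
  (154 − 124.8371)²/124.8371 = 6.8127
  (186 − 131.0526)²/131.0526 = 23.0382
  (193 − 182.3642)²/182.3642 = 0.6203
  (36 − 101.5831)²/101.5831 = 42.3411
  (26 − 85.8947)²/85.8947 = 41.7648
  (143 − 119.5255)²/119.5255 = 4.6103
  (103 − 66.5798)²/66.5798 = 19.9224
χ² = 0.1520 + 5.1917 + 6.8127 + 23.0382 + 0.6203 + 42.3411 + 41.7648 + 4.6103 + 19.9224 = 144.454

144.454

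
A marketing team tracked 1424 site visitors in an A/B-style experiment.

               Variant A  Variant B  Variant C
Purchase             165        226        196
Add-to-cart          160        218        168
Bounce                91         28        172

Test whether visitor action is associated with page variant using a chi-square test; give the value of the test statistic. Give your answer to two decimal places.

107.19

Row totals: 587, 546, 291. Column totals: 416, 472, 536. Grand total N = 1424.
Expected counts (row total × column total / N):
  Purchase, Variant A: 587×416/1424 = 171.483
  Purchase, Variant B: 587×472/1424 = 194.567
  Purchase, Variant C: 587×536/1424 = 220.949
  Add-to-cart, Variant A: 546×416/1424 = 159.506
  Add-to-cart, Variant B: 546×472/1424 = 180.978
  Add-to-cart, Variant C: 546×536/1424 = 205.517
  Bounce, Variant A: 291×416/1424 = 85.011
  Bounce, Variant B: 291×472/1424 = 96.455
  Bounce, Variant C: 291×536/1424 = 109.534
Contributions (O − E)²/E:
  (165 − 171.483)²/171.483 = 0.2451
  (226 − 194.567)²/194.567 = 5.0781
  (196 − 220.949)²/220.949 = 2.8172
  (160 − 159.506)²/159.506 = 0.0015
  (218 − 180.978)²/180.978 = 7.5735
  (168 − 205.517)²/205.517 = 6.8487
  (91 − 85.011)²/85.011 = 0.4219
  (28 − 96.455)²/96.455 = 48.5831
  (172 − 109.534)²/109.534 = 35.6237
χ² = 0.2451 + 5.0781 + 2.8172 + 0.0015 + 7.5735 + 6.8487 + 0.4219 + 48.5831 + 35.6237 = 107.19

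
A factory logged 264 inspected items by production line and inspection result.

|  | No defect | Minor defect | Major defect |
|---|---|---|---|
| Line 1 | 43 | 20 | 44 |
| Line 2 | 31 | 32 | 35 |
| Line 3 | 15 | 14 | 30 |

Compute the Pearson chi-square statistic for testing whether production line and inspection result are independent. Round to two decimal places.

Row totals: 107, 98, 59. Column totals: 89, 66, 109. Grand total N = 264.
Expected counts (row total × column total / N):
  Line 1, No defect: 107×89/264 = 36.072
  Line 1, Minor defect: 107×66/264 = 26.750
  Line 1, Major defect: 107×109/264 = 44.178
  Line 2, No defect: 98×89/264 = 33.038
  Line 2, Minor defect: 98×66/264 = 24.500
  Line 2, Major defect: 98×109/264 = 40.462
  Line 3, No defect: 59×89/264 = 19.890
  Line 3, Minor defect: 59×66/264 = 14.750
  Line 3, Major defect: 59×109/264 = 24.360
Contributions (O − E)²/E:
  (43 − 36.072)²/36.072 = 1.3306
  (20 − 26.750)²/26.750 = 1.7033
  (44 − 44.178)²/44.178 = 0.0007
  (31 − 33.038)²/33.038 = 0.1257
  (32 − 24.500)²/24.500 = 2.2959
  (35 − 40.462)²/40.462 = 0.7373
  (15 − 19.890)²/19.890 = 1.2022
  (14 − 14.750)²/14.750 = 0.0381
  (30 − 24.360)²/24.360 = 1.3058
χ² = 1.3306 + 1.7033 + 0.0007 + 0.1257 + 2.2959 + 0.7373 + 1.2022 + 0.0381 + 1.3058 = 8.74

8.74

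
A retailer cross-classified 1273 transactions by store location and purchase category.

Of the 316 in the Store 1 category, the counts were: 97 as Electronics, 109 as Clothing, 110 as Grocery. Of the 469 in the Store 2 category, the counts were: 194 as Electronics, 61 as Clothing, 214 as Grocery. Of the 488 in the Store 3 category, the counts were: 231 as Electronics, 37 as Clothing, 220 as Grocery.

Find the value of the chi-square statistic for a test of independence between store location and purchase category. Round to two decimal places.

Row totals: 316, 469, 488. Column totals: 522, 207, 544. Grand total N = 1273.
Expected counts (row total × column total / N):
  Store 1, Electronics: 316×522/1273 = 129.5774
  Store 1, Clothing: 316×207/1273 = 51.3841
  Store 1, Grocery: 316×544/1273 = 135.0385
  Store 2, Electronics: 469×522/1273 = 192.3158
  Store 2, Clothing: 469×207/1273 = 76.2632
  Store 2, Grocery: 469×544/1273 = 200.4211
  Store 3, Electronics: 488×522/1273 = 200.1068
  Store 3, Clothing: 488×207/1273 = 79.3527
  Store 3, Grocery: 488×544/1273 = 208.5405
Contributions (O − E)²/E:
  (97 − 129.5774)²/129.5774 = 8.1904
  (109 − 51.3841)²/51.3841 = 64.6035
  (110 − 135.0385)²/135.0385 = 4.6426
  (194 − 192.3158)²/192.3158 = 0.0147
  (61 − 76.2632)²/76.2632 = 3.0548
  (214 − 200.4211)²/200.4211 = 0.9200
  (231 − 200.1068)²/200.1068 = 4.7694
  (37 − 79.3527)²/79.3527 = 22.6048
  (220 − 208.5405)²/208.5405 = 0.6297
χ² = 8.1904 + 64.6035 + 4.6426 + 0.0147 + 3.0548 + 0.9200 + 4.7694 + 22.6048 + 0.6297 = 109.43

109.43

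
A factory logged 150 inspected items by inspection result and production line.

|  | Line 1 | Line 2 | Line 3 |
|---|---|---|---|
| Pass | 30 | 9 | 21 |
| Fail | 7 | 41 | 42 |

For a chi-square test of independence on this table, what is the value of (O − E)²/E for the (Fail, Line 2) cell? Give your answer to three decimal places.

Row total (Fail) = 90; column total (Line 2) = 50; N = 150.
Expected count E = 90 × 50 / 150 = 30.0000.
Contribution = (O − E)²/E = (41 − 30.0000)² / 30.0000 = 4.033.

4.033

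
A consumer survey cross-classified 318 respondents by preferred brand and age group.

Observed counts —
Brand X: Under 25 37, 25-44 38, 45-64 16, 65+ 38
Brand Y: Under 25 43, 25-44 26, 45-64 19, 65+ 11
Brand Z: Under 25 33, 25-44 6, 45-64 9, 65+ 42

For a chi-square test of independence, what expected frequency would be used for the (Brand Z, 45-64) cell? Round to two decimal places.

12.45

Row total (Brand Z) = 90; column total (45-64) = 44; grand total N = 318.
Expected count = (row total × column total) / N = 90 × 44 / 318 = 12.45.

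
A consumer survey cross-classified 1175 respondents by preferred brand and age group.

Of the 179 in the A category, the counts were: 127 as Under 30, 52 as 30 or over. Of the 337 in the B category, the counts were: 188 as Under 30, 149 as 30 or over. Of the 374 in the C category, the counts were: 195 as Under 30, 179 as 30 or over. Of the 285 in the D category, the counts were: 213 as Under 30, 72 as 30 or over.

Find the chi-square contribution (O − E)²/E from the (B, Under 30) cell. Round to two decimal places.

Row total (B) = 337; column total (Under 30) = 723; N = 1175.
Expected count E = 337 × 723 / 1175 = 207.363.
Contribution = (O − E)²/E = (188 − 207.363)² / 207.363 = 1.81.

1.81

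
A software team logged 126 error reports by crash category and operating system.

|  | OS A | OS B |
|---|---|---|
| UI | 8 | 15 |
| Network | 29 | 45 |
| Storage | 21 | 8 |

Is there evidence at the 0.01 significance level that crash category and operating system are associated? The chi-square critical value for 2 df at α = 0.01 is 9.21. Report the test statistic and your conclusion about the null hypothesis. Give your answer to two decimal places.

Row totals: 23, 74, 29. Column totals: 58, 68. Grand total N = 126.
Expected counts (row total × column total / N):
  UI, OS A: 23×58/126 = 10.5873
  UI, OS B: 23×68/126 = 12.4127
  Network, OS A: 74×58/126 = 34.0635
  Network, OS B: 74×68/126 = 39.9365
  Storage, OS A: 29×58/126 = 13.3492
  Storage, OS B: 29×68/126 = 15.6508
Contributions (O − E)²/E:
  (8 − 10.5873)²/10.5873 = 0.6323
  (15 − 12.4127)²/12.4127 = 0.5393
  (29 − 34.0635)²/34.0635 = 0.7527
  (45 − 39.9365)²/39.9365 = 0.6420
  (21 − 13.3492)²/13.3492 = 4.3849
  (8 − 15.6508)²/15.6508 = 3.7400
χ² = 0.6323 + 0.5393 + 0.7527 + 0.6420 + 4.3849 + 3.7400 = 10.69
df = (3−1)(2−1) = 2. Since 10.69 > 9.21, reject the null hypothesis of independence at α = 0.01.

10.69; reject H₀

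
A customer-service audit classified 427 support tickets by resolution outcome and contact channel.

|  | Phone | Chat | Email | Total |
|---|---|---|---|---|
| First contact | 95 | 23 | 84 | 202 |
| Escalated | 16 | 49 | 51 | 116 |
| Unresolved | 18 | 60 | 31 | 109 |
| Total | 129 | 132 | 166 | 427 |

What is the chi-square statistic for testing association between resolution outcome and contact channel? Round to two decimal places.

90.51

Grand total N = 427.
Expected counts (row total × column total / N):
  First contact, Phone: 202×129/427 = 61.026
  First contact, Chat: 202×132/427 = 62.445
  First contact, Email: 202×166/427 = 78.529
  Escalated, Phone: 116×129/427 = 35.044
  Escalated, Chat: 116×132/427 = 35.859
  Escalated, Email: 116×166/427 = 45.096
  Unresolved, Phone: 109×129/427 = 32.930
  Unresolved, Chat: 109×132/427 = 33.696
  Unresolved, Email: 109×166/427 = 42.375
Contributions (O − E)²/E:
  (95 − 61.026)²/61.026 = 18.9138
  (23 − 62.445)²/62.445 = 24.9165
  (84 − 78.529)²/78.529 = 0.3812
  (16 − 35.044)²/35.044 = 10.3491
  (49 − 35.859)²/35.859 = 4.8157
  (51 − 45.096)²/45.096 = 0.7730
  (18 − 32.930)²/32.930 = 6.7691
  (60 − 33.696)²/33.696 = 20.5336
  (31 − 42.375)²/42.375 = 3.0535
χ² = 18.9138 + 24.9165 + 0.3812 + 10.3491 + 4.8157 + 0.7730 + 6.7691 + 20.5336 + 3.0535 = 90.51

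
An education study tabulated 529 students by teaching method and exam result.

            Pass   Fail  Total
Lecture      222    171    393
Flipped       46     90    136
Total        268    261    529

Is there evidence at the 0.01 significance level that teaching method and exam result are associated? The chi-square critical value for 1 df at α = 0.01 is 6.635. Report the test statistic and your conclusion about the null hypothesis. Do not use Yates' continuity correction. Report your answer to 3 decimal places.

Grand total N = 529.
Expected counts (row total × column total / N):
  Lecture, Pass: 393×268/529 = 199.1002
  Lecture, Fail: 393×261/529 = 193.8998
  Flipped, Pass: 136×268/529 = 68.8998
  Flipped, Fail: 136×261/529 = 67.1002
Contributions (O − E)²/E:
  (222 − 199.1002)²/199.1002 = 2.6339
  (171 − 193.8998)²/193.8998 = 2.7045
  (46 − 68.8998)²/68.8998 = 7.6111
  (90 − 67.1002)²/67.1002 = 7.8152
χ² = 2.6339 + 2.7045 + 7.6111 + 7.8152 = 20.765
df = (2−1)(2−1) = 1. Since 20.765 > 6.635, reject the null hypothesis of independence at α = 0.01.

20.765; reject H₀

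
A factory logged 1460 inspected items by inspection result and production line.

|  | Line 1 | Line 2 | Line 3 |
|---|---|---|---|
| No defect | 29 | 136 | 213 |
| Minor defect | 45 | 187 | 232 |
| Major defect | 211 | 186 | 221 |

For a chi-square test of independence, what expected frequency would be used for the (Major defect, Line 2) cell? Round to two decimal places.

Row total (Major defect) = 618; column total (Line 2) = 509; grand total N = 1460.
Expected count = (row total × column total) / N = 618 × 509 / 1460 = 215.45.

215.45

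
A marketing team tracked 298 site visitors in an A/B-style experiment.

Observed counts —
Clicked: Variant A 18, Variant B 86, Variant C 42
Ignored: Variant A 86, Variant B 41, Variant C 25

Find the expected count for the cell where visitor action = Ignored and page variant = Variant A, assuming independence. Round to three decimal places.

Row total (Ignored) = 152; column total (Variant A) = 104; grand total N = 298.
Expected count = (row total × column total) / N = 152 × 104 / 298 = 53.047.

53.047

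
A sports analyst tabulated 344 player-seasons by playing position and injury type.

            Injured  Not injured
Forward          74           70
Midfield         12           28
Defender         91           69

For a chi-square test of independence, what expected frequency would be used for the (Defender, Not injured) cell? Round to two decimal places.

77.67

Row total (Defender) = 160; column total (Not injured) = 167; grand total N = 344.
Expected count = (row total × column total) / N = 160 × 167 / 344 = 77.67.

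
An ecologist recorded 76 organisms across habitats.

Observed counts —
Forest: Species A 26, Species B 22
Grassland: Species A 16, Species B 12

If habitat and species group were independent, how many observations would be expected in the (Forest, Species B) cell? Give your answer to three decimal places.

21.474

Row total (Forest) = 48; column total (Species B) = 34; grand total N = 76.
Expected count = (row total × column total) / N = 48 × 34 / 76 = 21.474.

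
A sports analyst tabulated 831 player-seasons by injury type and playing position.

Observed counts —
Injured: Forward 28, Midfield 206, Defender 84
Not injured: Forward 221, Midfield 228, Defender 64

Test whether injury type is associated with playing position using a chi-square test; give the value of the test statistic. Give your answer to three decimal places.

113.927

Row totals: 318, 513. Column totals: 249, 434, 148. Grand total N = 831.
Expected counts (row total × column total / N):
  Injured, Forward: 318×249/831 = 95.2852
  Injured, Midfield: 318×434/831 = 166.0794
  Injured, Defender: 318×148/831 = 56.6354
  Not injured, Forward: 513×249/831 = 153.7148
  Not injured, Midfield: 513×434/831 = 267.9206
  Not injured, Defender: 513×148/831 = 91.3646
Contributions (O − E)²/E:
  (28 − 95.2852)²/95.2852 = 47.5131
  (206 − 166.0794)²/166.0794 = 9.5957
  (84 − 56.6354)²/56.6354 = 13.2218
  (221 − 153.7148)²/153.7148 = 29.4526
  (228 − 267.9206)²/267.9206 = 5.9482
  (64 − 91.3646)²/91.3646 = 8.1960
χ² = 47.5131 + 9.5957 + 13.2218 + 29.4526 + 5.9482 + 8.1960 = 113.927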